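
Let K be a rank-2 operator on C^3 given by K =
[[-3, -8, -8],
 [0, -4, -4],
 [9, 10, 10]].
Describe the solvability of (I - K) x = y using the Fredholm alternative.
(I - K) is invertible (det(I - K) = 52 ≠ 0), so for every y in C^3 the equation (I - K) x = y has a unique solution.

K has rank 2 and factors as K = U V^T = u1 v1^T + u2 v2^T with u1 = (1, 0, -3), v1 = (-3, -2, -2), u2 = (3, 2, -2), v2 = (0, -2, -2) (multiplying out reproduces the displayed K). The nonzero eigenvalues of U V^T coincide with those of the 2 x 2 matrix G = V^T U = [[v1·u1, v1·u2], [v2·u1, v2·u2]] = [[3, -9], [6, 0]], and by the Sylvester determinant identity det(I_3 - U V^T) = det(I_2 - V^T U) = det([[-2, 9], [-6, 1]]) = (-2)(1) - (9)(-6) = 52. (Direct check: I - K =
[[4, 8, 8],
 [0, 5, 4],
 [-9, -10, -9]]
has determinant 52.) The finite-dimensional Fredholm alternative says: either (I - K) is invertible, or ker(I - K) ≠ {0} and then range(I - K) = ker((I - K)^*)^⊥, with dim ker(I - K) = dim ker((I - K)^*). Since det(I - K) ≠ 0, 1 is not an eigenvalue of K and ker(I - K) = {0}, so we are in the first case: for every y there is a unique x = (I - K)^(-1) y. (Explicitly, by the Woodbury identity, (I - U V^T)^(-1) = I + U (I_2 - G)^(-1) V^T.)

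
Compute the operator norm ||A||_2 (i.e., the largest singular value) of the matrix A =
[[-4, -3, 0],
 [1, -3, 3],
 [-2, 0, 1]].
||A||_2 ≈ 5.4869 (= sqrt(largest eigenvalue of A^T A))

||A||_2 = sigma_max(A) = sqrt(lambda_max(A^T A)). Form the symmetric matrix M = A^T A =
[[21, 9, 1],
 [9, 18, -9],
 [1, -9, 10]].
Its characteristic polynomial (trace, sum of principal 2x2 minors, determinant of M give the coefficients) is
  p(λ) = det(λ I - M) = λ^3 - 49λ^2 + 605λ - 1089.
No integer candidate from the rational root theorem (±divisors of 1089) is a root, so the roots are irrational. The cubic discriminant is Δ = 29647904 > 0, so there are three distinct real roots. p(2) = -67 and p(3) = 312 have opposite signs, so a root lies in (2, 3); Newton's method refines it to λ ≈ 2.1618. p(16) = 143 and p(17) = -52 have opposite signs, so a root lies in (16, 17); Newton's method refines it to λ ≈ 16.7326. p(30) = -39 and p(31) = 368 have opposite signs, so a root lies in (30, 31); Newton's method refines it to λ ≈ 30.1056. Check (Vieta): the three roots sum to 49, matching tr M = 49.
So the eigenvalues of A^T A are ≈ 2.1618, 16.7326, 30.1056 (all ≥ 0, as they must be for A^T A). The largest is λ_max ≈ 30.1056, hence ||A||_2 = sqrt(λ_max) ≈ 5.4869.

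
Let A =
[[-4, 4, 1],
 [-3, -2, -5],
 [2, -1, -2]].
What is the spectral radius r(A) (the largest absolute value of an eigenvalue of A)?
r(A) ≈ 5.1427

The eigenvalues of A are the roots of its characteristic polynomial. With M = A (coefficients from the trace, the sum of principal 2x2 minors, and det A):
  p(λ) = det(λ I - M) = λ^3 + 8λ^2 + 25λ + 53.
No integer candidate from the rational root theorem (±divisors of 53) is a root, so the roots are irrational. The cubic discriminant is Δ = -16087 < 0, so there is one real root and a complex-conjugate pair. p(-6) = -25 and p(-5) = 3 have opposite signs, so a root lies in (-6, -5); Newton's method refines it to λ ≈ -5.1427. Dividing out (λ - (-5.1427)) leaves approximately λ^2 + 2.8573λ + 10.3058. For λ^2 + 2.8573λ + 10.3058 the discriminant is -33.0593. It is negative, so the remaining roots are the complex-conjugate pair λ ≈ -1.4286 ± 2.8749i. Their product equals the constant term, so |λ|^2 ≈ 10.3058 and |λ| ≈ 3.2103.
Thus the eigenvalues (to 4 decimals) are -5.1427 (modulus 5.1427); -1.4286 ± 2.8749i (modulus 3.2103). The spectral radius is the largest modulus: r(A) ≈ 5.1427. (Cross-check: r(A) ≤ ||A||_2 ≈ 6.5174; equality holds whenever A is normal, though it can also hold for some non-normal A.)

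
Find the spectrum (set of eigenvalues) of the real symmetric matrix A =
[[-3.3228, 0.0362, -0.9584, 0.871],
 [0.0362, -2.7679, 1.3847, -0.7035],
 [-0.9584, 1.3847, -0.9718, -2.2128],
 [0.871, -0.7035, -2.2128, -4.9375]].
sigma(A) ≈ {-6, -4, -3, 1}

A is real symmetric, so its spectrum consists of real eigenvalues. Expanding the characteristic polynomial of the displayed matrix gives
  det(λ I - A) = p(λ) = λ^4 + (12)λ^3 + (41)λ^2 + (18)λ + (-72.0015).
Solving p(λ) = 0 yields eigenvalues ≈ -6, -4, -3, 1. (A is shown rounded to 4 decimals, so these recover the underlying integer eigenvalues to within that precision.)
Verification: the trace of A = -12 equals the sum of eigenvalues -12, and det(A) ≈ -72.0015 matches the eigenvalue product -72.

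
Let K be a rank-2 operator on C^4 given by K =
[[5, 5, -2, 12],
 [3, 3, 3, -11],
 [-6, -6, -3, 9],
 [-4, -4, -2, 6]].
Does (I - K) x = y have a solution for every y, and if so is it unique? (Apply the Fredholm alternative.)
(I - K) is invertible (det(I - K) = 24 ≠ 0), so for every y in C^4 the equation (I - K) x = y has a unique solution.

K has rank 2 and factors as K = U V^T = u1 v1^T + u2 v2^T with u1 = (3, -1, 0, 0), v1 = (3, 3, 0, 2), u2 = (2, -3, 3, 2), v2 = (-2, -2, -1, 3) (multiplying out reproduces the displayed K). The nonzero eigenvalues of U V^T coincide with those of the 2 x 2 matrix G = V^T U = [[v1·u1, v1·u2], [v2·u1, v2·u2]] = [[6, 1], [-4, 5]], and by the Sylvester determinant identity det(I_4 - U V^T) = det(I_2 - V^T U) = det([[-5, -1], [4, -4]]) = (-5)(-4) - (-1)(4) = 24. (Direct check: I - K =
[[-4, -5, 2, -12],
 [-3, -2, -3, 11],
 [6, 6, 4, -9],
 [4, 4, 2, -5]]
has determinant 24.) The finite-dimensional Fredholm alternative says: either (I - K) is invertible, or ker(I - K) ≠ {0} and then range(I - K) = ker((I - K)^*)^⊥, with dim ker(I - K) = dim ker((I - K)^*). Since det(I - K) ≠ 0, 1 is not an eigenvalue of K and ker(I - K) = {0}, so we are in the first case: for every y there is a unique x = (I - K)^(-1) y. (Explicitly, by the Woodbury identity, (I - U V^T)^(-1) = I + U (I_2 - G)^(-1) V^T.)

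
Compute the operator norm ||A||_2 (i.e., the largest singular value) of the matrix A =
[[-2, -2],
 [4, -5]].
||A||_2 = sqrt((49 + sqrt(1105))/2) ≈ 6.4125 (= sqrt(largest eigenvalue of A^T A))

||A||_2 = sigma_max(A) = sqrt(lambda_max(A^T A)). Form the symmetric matrix M = A^T A =
[[20, -16],
 [-16, 29]].
Its characteristic polynomial (trace, determinant of M give the coefficients) is
  p(λ) = det(λ I - M) = λ^2 - 49λ + 324.
For λ^2 - 49λ + 324 the discriminant is 1105. It is nonnegative but not a perfect square, so the roots are real and irrational: λ = (49 ± sqrt(1105))/2 ≈ 41.1208, 7.8792.
So the eigenvalues of A^T A are ≈ 7.8792, 41.1208 (all ≥ 0, as they must be for A^T A). The largest is λ_max = (49 + sqrt(1105))/2 ≈ 41.1208, hence ||A||_2 = sqrt(λ_max) = sqrt((49 + sqrt(1105))/2) ≈ 6.4125.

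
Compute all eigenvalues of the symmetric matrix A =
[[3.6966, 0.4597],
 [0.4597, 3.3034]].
sigma(A) ≈ {3, 4}

A is real symmetric, so its spectrum consists of real eigenvalues. Expanding the characteristic polynomial of the displayed matrix gives
  det(λ I - A) = p(λ) = λ^2 + (-7)λ + (12).
Solving p(λ) = 0 yields eigenvalues ≈ 3, 4. (A is shown rounded to 4 decimals, so these recover the underlying integer eigenvalues to within that precision.)
Verification: the trace of A = 7 equals the sum of eigenvalues 7, and det(A) ≈ 12.0000 matches the eigenvalue product 12.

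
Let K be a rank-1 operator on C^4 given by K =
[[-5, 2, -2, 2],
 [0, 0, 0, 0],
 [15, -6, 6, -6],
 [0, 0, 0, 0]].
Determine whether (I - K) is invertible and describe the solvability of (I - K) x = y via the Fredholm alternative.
(I - K) is singular (det(I - K) = 0, i.e. 1 ∈ sigma(K)). (I - K) x = y is solvable iff y ⊥ ker((I - K)^*) = span{(-5, 2, -2, 2)}, i.e. iff -5y_1 + 2y_2 - 2y_3 + 2y_4 = 0. When solvable, the solutions are x = y + c·(1, 0, -3, 0), c arbitrary (ker(I - K) = span{(1, 0, -3, 0)}, dimension 1).

K has rank 1, so it is an outer product K = u v^T: every row of K is a multiple of one row vector. Reading off the entries, u = (1, 0, -3, 0) and v = (-5, 2, -2, 2) (row i of K equals u_i·v^T). A rank-one matrix u v^T satisfies K u = u (v·u) and kills the (3)-dimensional subspace v^⊥, so its characteristic polynomial is lambda^3 (lambda - v·u) with v·u = tr K = 1. Hence the eigenvalues of I - K are 1 (multiplicity 3) and 1 - (1) = 0, so det(I - K) = 0. (Direct check: I - K =
[[6, -2, 2, -2],
 [0, 1, 0, 0],
 [-15, 6, -5, 6],
 [0, 0, 0, 1]]
has determinant 0.) So 1 is an eigenvalue of K and (I - K) is not invertible. The finite-dimensional Fredholm alternative says: either (I - K) is invertible, or ker(I - K) ≠ {0} and then range(I - K) = ker((I - K)^*)^⊥, with dim ker(I - K) = dim ker((I - K)^*). We are in the second case, so we need both kernels. Kernel of I - K: (I - K) u = u - u (v·u) = u - u = 0, so ker(I - K) = span{u} = span{(1, 0, -3, 0)} (it is exactly 1-dimensional because rank(I - K) = 3). Kernel of the adjoint: K is real, so (I - K)^* = I - K^T = I - v u^T, and (I - v u^T) v = v - v (u·v) = 0; hence ker((I - K)^*) = span{v} = span{(-5, 2, -2, 2)}. Therefore (I - K) x = y is solvable iff <y, v> = 0, i.e. iff -5y_1 + 2y_2 - 2y_3 + 2y_4 = 0. When this holds, K y = u (v·y) = 0, so (I - K) y = y and x = y is a particular solution; the full solution set is the line x = y + c·u = y + c·(1, 0, -3, 0), c ∈ C.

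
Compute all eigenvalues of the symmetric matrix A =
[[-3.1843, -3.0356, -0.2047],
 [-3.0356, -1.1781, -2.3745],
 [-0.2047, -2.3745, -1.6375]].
sigma(A) ≈ {-6, -2, 2}

A is real symmetric, so its spectrum consists of real eigenvalues. Expanding the characteristic polynomial of the displayed matrix gives
  det(λ I - A) = p(λ) = λ^3 + (6)λ^2 + (-4)λ + (-23.9987).
Solving p(λ) = 0 yields eigenvalues ≈ -6, -2, 2. (A is shown rounded to 4 decimals, so these recover the underlying integer eigenvalues to within that precision.)
Verification: the trace of A = -6 equals the sum of eigenvalues -6, and det(A) ≈ 23.9987 matches the eigenvalue product 24.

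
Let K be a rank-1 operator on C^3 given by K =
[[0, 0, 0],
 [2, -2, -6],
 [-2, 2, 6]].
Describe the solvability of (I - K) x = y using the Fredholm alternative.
(I - K) is invertible (det(I - K) = -3 ≠ 0), so for every y in C^3 the equation (I - K) x = y has a unique solution.

K has rank 1, so it is an outer product K = u v^T: every row of K is a multiple of one row vector. Reading off the entries, u = (0, 2, -2) and v = (1, -1, -3) (row i of K equals u_i·v^T). A rank-one matrix u v^T satisfies K u = u (v·u) and kills the (2)-dimensional subspace v^⊥, so its characteristic polynomial is lambda^2 (lambda - v·u) with v·u = tr K = 4. Hence the eigenvalues of I - K are 1 (multiplicity 2) and 1 - (4) = -3, so det(I - K) = -3. (Direct check: I - K =
[[1, 0, 0],
 [-2, 3, 6],
 [2, -2, -5]]
has determinant -3.) The finite-dimensional Fredholm alternative says: either (I - K) is invertible, or ker(I - K) ≠ {0} and then range(I - K) = ker((I - K)^*)^⊥, with dim ker(I - K) = dim ker((I - K)^*). Since det(I - K) ≠ 0, 1 is not an eigenvalue of K and ker(I - K) = {0}, so we are in the first case: for every y there is a unique x = (I - K)^(-1) y. Explicitly, by the Sherman–Morrison formula, (I - u v^T)^(-1) = I + u v^T/(1 - v·u), i.e. (I - K)^(-1) = I + K/(-3).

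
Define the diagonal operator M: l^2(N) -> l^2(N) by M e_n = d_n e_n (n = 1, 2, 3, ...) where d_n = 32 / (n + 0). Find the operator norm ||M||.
||M|| = 32 (attained at n = 1)

For M diagonal, ||M|| = sup_n |d_n| = sup_n 32/(n + 0). This is positive and strictly decreasing in n, so the supremum is attained at n = 1: d_1 = 32/(1 + 0) = 32. Hence ||M|| = 32.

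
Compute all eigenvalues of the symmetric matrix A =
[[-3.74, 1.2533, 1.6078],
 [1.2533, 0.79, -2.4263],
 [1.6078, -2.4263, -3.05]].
sigma(A) ≈ {-6, -2, 2}

A is real symmetric, so its spectrum consists of real eigenvalues. Expanding the characteristic polynomial of the displayed matrix gives
  det(λ I - A) = p(λ) = λ^3 + (6)λ^2 + (-4)λ + (-24).
Solving p(λ) = 0 yields eigenvalues ≈ -6, -2, 2. (A is shown rounded to 4 decimals, so these recover the underlying integer eigenvalues to within that precision.)
Verification: the trace of A = -6 equals the sum of eigenvalues -6, and det(A) ≈ 23.9990 matches the eigenvalue product 24.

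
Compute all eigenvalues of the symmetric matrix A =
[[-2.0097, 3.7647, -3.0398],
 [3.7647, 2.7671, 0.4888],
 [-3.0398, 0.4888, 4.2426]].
sigma(A) ≈ {-5, 4, 6}

A is real symmetric, so its spectrum consists of real eigenvalues. Expanding the characteristic polynomial of the displayed matrix gives
  det(λ I - A) = p(λ) = λ^3 + (-5)λ^2 + (-26)λ + (120).
Solving p(λ) = 0 yields eigenvalues ≈ -5, 4, 6. (A is shown rounded to 4 decimals, so these recover the underlying integer eigenvalues to within that precision.)
Verification: the trace of A = 5 equals the sum of eigenvalues 5, and det(A) ≈ -120.0000 matches the eigenvalue product -120.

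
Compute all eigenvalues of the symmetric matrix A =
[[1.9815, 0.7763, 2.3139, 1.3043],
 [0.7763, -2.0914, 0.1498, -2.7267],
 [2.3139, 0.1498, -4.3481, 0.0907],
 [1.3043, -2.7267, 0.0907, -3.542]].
sigma(A) ≈ {-6, -5, 0, 3}

A is real symmetric, so its spectrum consists of real eigenvalues. Expanding the characteristic polynomial of the displayed matrix gives
  det(λ I - A) = p(λ) = λ^4 + (8)λ^3 + (-3)λ^2 + (-89.9978)λ + (0).
Solving p(λ) = 0 yields eigenvalues ≈ -6, -5, 0, 3. (A is shown rounded to 4 decimals, so these recover the underlying integer eigenvalues to within that precision.)
Verification: the trace of A = -8 equals the sum of eigenvalues -8, and det(A) ≈ 0.0002 matches the eigenvalue product 0.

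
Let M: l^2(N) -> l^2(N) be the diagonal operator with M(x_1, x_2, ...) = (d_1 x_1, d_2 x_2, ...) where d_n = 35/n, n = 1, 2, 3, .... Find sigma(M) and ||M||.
sigma(M) = {35/n : n ≥ 1} ∪ {0}; ||M|| = 35

A bounded diagonal operator on l^2 with diagonal entries d_n has spectrum equal to the closure of {d_n : n ≥ 1}: every d_n is an eigenvalue (with eigenvector e_n), so {d_n} ⊂ sigma(M); the spectrum is closed, so its closure is too; and for lambda not in the closure, (M - lambda I) has bounded inverse (the diagonal entries 1/(d_n - lambda) are bounded). For our sequence d_n = 35/n, n = 1, 2, 3, ...:
  - {d_n} = {35/n : n ≥ 1}; the only limit point is 0
  - closure = {35/n : n ≥ 1} ∪ {0}
For the norm: a diagonal operator has ||M|| = sup_n |d_n|. Here d_n = 35/n is positive and decreasing, so sup_n |d_n| = d_1 = 35. So ||M|| = 35.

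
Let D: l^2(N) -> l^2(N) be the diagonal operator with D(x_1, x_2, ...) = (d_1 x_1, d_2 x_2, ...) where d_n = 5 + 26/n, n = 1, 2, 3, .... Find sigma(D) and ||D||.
sigma(D) = {5 + 26/n : n ≥ 1} ∪ {5}; ||D|| = 31

A bounded diagonal operator on l^2 with diagonal entries d_n has spectrum equal to the closure of {d_n : n ≥ 1}: every d_n is an eigenvalue (with eigenvector e_n), so {d_n} ⊂ sigma(D); the spectrum is closed, so its closure is too; and for lambda not in the closure, (D - lambda I) has bounded inverse (the diagonal entries 1/(d_n - lambda) are bounded). For our sequence d_n = 5 + 26/n, n = 1, 2, 3, ...:
  - {d_n} = {5 + 26/n : n ≥ 1}; the only limit point is 5
  - closure = {5 + 26/n : n ≥ 1} ∪ {5}
For the norm: a diagonal operator has ||D|| = sup_n |d_n|. Here d_n = 5 + 26/n is positive and decreasing, so sup_n |d_n| = d_1 = 5 + 26 = 31. So ||D|| = 31.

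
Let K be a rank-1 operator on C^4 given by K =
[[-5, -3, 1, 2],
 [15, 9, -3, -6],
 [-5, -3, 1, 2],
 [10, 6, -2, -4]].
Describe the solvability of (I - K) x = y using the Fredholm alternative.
(I - K) is singular (det(I - K) = 0, i.e. 1 ∈ sigma(K)). (I - K) x = y is solvable iff y ⊥ ker((I - K)^*) = span{(-5, -3, 1, 2)}, i.e. iff -5y_1 - 3y_2 + y_3 + 2y_4 = 0. When solvable, the solutions are x = y + c·(1, -3, 1, -2), c arbitrary (ker(I - K) = span{(1, -3, 1, -2)}, dimension 1).

K has rank 1, so it is an outer product K = u v^T: every row of K is a multiple of one row vector. Reading off the entries, u = (1, -3, 1, -2) and v = (-5, -3, 1, 2) (row i of K equals u_i·v^T). A rank-one matrix u v^T satisfies K u = u (v·u) and kills the (3)-dimensional subspace v^⊥, so its characteristic polynomial is lambda^3 (lambda - v·u) with v·u = tr K = 1. Hence the eigenvalues of I - K are 1 (multiplicity 3) and 1 - (1) = 0, so det(I - K) = 0. (Direct check: I - K =
[[6, 3, -1, -2],
 [-15, -8, 3, 6],
 [5, 3, 0, -2],
 [-10, -6, 2, 5]]
has determinant 0.) So 1 is an eigenvalue of K and (I - K) is not invertible. The finite-dimensional Fredholm alternative says: either (I - K) is invertible, or ker(I - K) ≠ {0} and then range(I - K) = ker((I - K)^*)^⊥, with dim ker(I - K) = dim ker((I - K)^*). We are in the second case, so we need both kernels. Kernel of I - K: (I - K) u = u - u (v·u) = u - u = 0, so ker(I - K) = span{u} = span{(1, -3, 1, -2)} (it is exactly 1-dimensional because rank(I - K) = 3). Kernel of the adjoint: K is real, so (I - K)^* = I - K^T = I - v u^T, and (I - v u^T) v = v - v (u·v) = 0; hence ker((I - K)^*) = span{v} = span{(-5, -3, 1, 2)}. Therefore (I - K) x = y is solvable iff <y, v> = 0, i.e. iff -5y_1 - 3y_2 + y_3 + 2y_4 = 0. When this holds, K y = u (v·y) = 0, so (I - K) y = y and x = y is a particular solution; the full solution set is the line x = y + c·u = y + c·(1, -3, 1, -2), c ∈ C.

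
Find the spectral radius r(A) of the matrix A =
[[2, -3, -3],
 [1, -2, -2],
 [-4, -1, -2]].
r(A) ≈ 4.9748

The eigenvalues of A are the roots of its characteristic polynomial. With M = A (coefficients from the trace, the sum of principal 2x2 minors, and det A):
  p(λ) = det(λ I - M) = λ^3 + 2λ^2 - 15λ - 1.
No integer candidate from the rational root theorem (±divisors of 1) is a root, so the roots are irrational. The cubic discriminant is Δ = 14945 > 0, so there are three distinct real roots. p(-5) = -1 and p(-4) = 27 have opposite signs, so a root lies in (-5, -4); Newton's method refines it to λ ≈ -4.9748. p(-1) = 15 and p(0) = -1 have opposite signs, so a root lies in (-1, 0); Newton's method refines it to λ ≈ -0.0661. p(3) = -1 and p(4) = 35 have opposite signs, so a root lies in (3, 4); Newton's method refines it to λ ≈ 3.0409. Check (Vieta): the three roots sum to -2, matching tr M = -2.
Thus the eigenvalues (to 4 decimals) are -4.9748 (modulus 4.9748); -0.0661 (modulus 0.0661); 3.0409 (modulus 3.0409). The spectral radius is the largest modulus: r(A) ≈ 4.9748. (Cross-check: r(A) ≤ ||A||_2 ≈ 5.5942; equality holds whenever A is normal, though it can also hold for some non-normal A.)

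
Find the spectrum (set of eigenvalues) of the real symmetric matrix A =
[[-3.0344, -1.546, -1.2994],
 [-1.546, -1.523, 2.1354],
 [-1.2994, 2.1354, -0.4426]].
sigma(A) ≈ {-4, -3, 2}

A is real symmetric, so its spectrum consists of real eigenvalues. Expanding the characteristic polynomial of the displayed matrix gives
  det(λ I - A) = p(λ) = λ^3 + (5)λ^2 + (-2)λ + (-24).
Solving p(λ) = 0 yields eigenvalues ≈ -4, -3, 2. (A is shown rounded to 4 decimals, so these recover the underlying integer eigenvalues to within that precision.)
Verification: the trace of A = -5 equals the sum of eigenvalues -5, and det(A) ≈ 24.0001 matches the eigenvalue product 24.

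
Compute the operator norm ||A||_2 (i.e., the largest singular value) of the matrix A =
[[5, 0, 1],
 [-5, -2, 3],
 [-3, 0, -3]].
||A||_2 ≈ 7.8014 (= sqrt(largest eigenvalue of A^T A))

||A||_2 = sigma_max(A) = sqrt(lambda_max(A^T A)). Form the symmetric matrix M = A^T A =
[[59, 10, -1],
 [10, 4, -6],
 [-1, -6, 19]].
Its characteristic polynomial (trace, sum of principal 2x2 minors, determinant of M give the coefficients) is
  p(λ) = det(λ I - M) = λ^3 - 82λ^2 + 1296λ - 576.
No integer candidate from the rational root theorem (±divisors of 576) is a root, so the roots are irrational. The cubic discriminant is Δ = 2409126912 > 0, so there are three distinct real roots. p(0) = -576 and p(1) = 639 have opposite signs, so a root lies in (0, 1); Newton's method refines it to λ ≈ 0.4576. p(20) = 544 and p(21) = -261 have opposite signs, so a root lies in (20, 21); Newton's method refines it to λ ≈ 20.6813. p(60) = -2016 and p(61) = 339 have opposite signs, so a root lies in (60, 61); Newton's method refines it to λ ≈ 60.8611. Check (Vieta): the three roots sum to 82, matching tr M = 82.
So the eigenvalues of A^T A are ≈ 0.4576, 20.6813, 60.8611 (all ≥ 0, as they must be for A^T A). The largest is λ_max ≈ 60.8611, hence ||A||_2 = sqrt(λ_max) ≈ 7.8014.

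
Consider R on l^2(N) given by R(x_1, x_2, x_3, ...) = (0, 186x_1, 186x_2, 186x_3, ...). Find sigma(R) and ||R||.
sigma(R) = closed disk {z in C : |z| ≤ 186}; ||R|| = 186

Note R = 186·U where U is the unit right shift (U x)_k = x_{k-1} (with x_0 := 0); so ||R|| = 186||U|| and sigma(R) = 186·sigma(U). ||R x||^2 = sum_{k≥1} |186x_k|^2 = 34596||x||^2, so ||R|| = 186 and sigma(R) ⊂ {|z| ≤ 186}. For any |lambda| < 186, the equation (R - lambda I) x = 0 forces x_1 = 0, then 186x_k = lambda x_{k+1} ⇒ x = 0, so R has no eigenvalues. But (R - lambda I) is not surjective for |lambda| < 186: solving (R - lambda I) x = e_1 would require x_n proportional to (lambda/186)^(-n), which is not in l^2. So every |lambda| < 186 lies in the residual spectrum. The boundary |lambda| = 186 is in the approximate point spectrum (the spectrum is closed). Hence sigma(R) is the closed disk of radius 186.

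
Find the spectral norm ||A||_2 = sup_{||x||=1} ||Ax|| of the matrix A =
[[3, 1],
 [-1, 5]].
||A||_2 = sqrt((36 + sqrt(272))/2) ≈ 5.1231 (= sqrt(largest eigenvalue of A^T A))

||A||_2 = sigma_max(A) = sqrt(lambda_max(A^T A)). Form the symmetric matrix M = A^T A =
[[10, -2],
 [-2, 26]].
Its characteristic polynomial (trace, determinant of M give the coefficients) is
  p(λ) = det(λ I - M) = λ^2 - 36λ + 256.
For λ^2 - 36λ + 256 the discriminant is 272. It is nonnegative but not a perfect square, so the roots are real and irrational: λ = (36 ± sqrt(272))/2 ≈ 26.2462, 9.7538.
So the eigenvalues of A^T A are ≈ 9.7538, 26.2462 (all ≥ 0, as they must be for A^T A). The largest is λ_max = (36 + sqrt(272))/2 ≈ 26.2462, hence ||A||_2 = sqrt(λ_max) = sqrt((36 + sqrt(272))/2) ≈ 5.1231.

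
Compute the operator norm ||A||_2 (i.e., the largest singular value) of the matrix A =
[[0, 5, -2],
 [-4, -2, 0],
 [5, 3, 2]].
||A||_2 ≈ 7.9336 (= sqrt(largest eigenvalue of A^T A))

||A||_2 = sigma_max(A) = sqrt(lambda_max(A^T A)). Form the symmetric matrix M = A^T A =
[[41, 23, 10],
 [23, 38, -4],
 [10, -4, 8]].
Its characteristic polynomial (trace, sum of principal 2x2 minors, determinant of M give the coefficients) is
  p(λ) = det(λ I - M) = λ^3 - 87λ^2 + 1545λ - 1936.
No integer candidate from the rational root theorem (±divisors of 1936) is a root, so the roots are irrational. The cubic discriminant is Δ = 2799025821 > 0, so there are three distinct real roots. p(1) = -477 and p(2) = 814 have opposite signs, so a root lies in (1, 2); Newton's method refines it to λ ≈ 1.3548. p(22) = 594 and p(23) = -257 have opposite signs, so a root lies in (22, 23); Newton's method refines it to λ ≈ 22.7027. p(62) = -2246 and p(63) = 143 have opposite signs, so a root lies in (62, 63); Newton's method refines it to λ ≈ 62.9424. Check (Vieta): the three roots sum to 87, matching tr M = 87.
So the eigenvalues of A^T A are ≈ 1.3548, 22.7027, 62.9424 (all ≥ 0, as they must be for A^T A). The largest is λ_max ≈ 62.9424, hence ||A||_2 = sqrt(λ_max) ≈ 7.9336.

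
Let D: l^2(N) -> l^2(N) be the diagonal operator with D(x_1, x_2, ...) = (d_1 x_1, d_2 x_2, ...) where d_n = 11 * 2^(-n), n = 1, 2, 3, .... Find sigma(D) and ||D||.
sigma(D) = {11 * 2^(-n) : n ≥ 1} ∪ {0}; ||D|| = 11/2

A bounded diagonal operator on l^2 with diagonal entries d_n has spectrum equal to the closure of {d_n : n ≥ 1}: every d_n is an eigenvalue (with eigenvector e_n), so {d_n} ⊂ sigma(D); the spectrum is closed, so its closure is too; and for lambda not in the closure, (D - lambda I) has bounded inverse (the diagonal entries 1/(d_n - lambda) are bounded). For our sequence d_n = 11 * 2^(-n), n = 1, 2, 3, ...:
  - {d_n} = {11 * 2^(-n) : n ≥ 1}; the only limit point is 0
  - closure = {11 * 2^(-n) : n ≥ 1} ∪ {0}
For the norm: a diagonal operator has ||D|| = sup_n |d_n|. Here d_n = 11 * 2^(-n) is positive and decreasing, so sup_n |d_n| = d_1 = 11/2. So ||D|| = 11/2.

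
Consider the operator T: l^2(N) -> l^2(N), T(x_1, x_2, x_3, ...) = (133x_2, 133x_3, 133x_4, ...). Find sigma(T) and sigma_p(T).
sigma(T) = closed disk {z in C : |z| ≤ 133}; sigma_p(T) = open disk {z in C : |z| < 133}

Note T = 133·V where V is the unit left shift (V x)_k = x_{k+1}; so sigma(T) = 133·sigma(V) and ||T|| = 133||V||. ||T x||^2 = 17689sum_{k≥2} |x_k|^2 ≤ 17689||x||^2, with equality on {x : x_1 = 0}, so ||T|| = 133. For any lambda with |lambda| < 133, set r = lambda/133 (|r| < 1); the vector x = (1, r, r^2, ...) is in l^2 and satisfies T x = 133(r, r^2, ...) = lambda x, so lambda is an eigenvalue. On the boundary |lambda| = 133 the geometric series diverges, so no l^2 eigenvector exists, but these lambda lie in the approximate point spectrum. Hence sigma(T) is the closed disk of radius 133 and sigma_p(T) is the open disk.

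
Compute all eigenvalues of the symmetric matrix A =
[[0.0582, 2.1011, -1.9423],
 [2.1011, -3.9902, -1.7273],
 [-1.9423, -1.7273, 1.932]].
sigma(A) ≈ {-5, -1, 4}

A is real symmetric, so its spectrum consists of real eigenvalues. Expanding the characteristic polynomial of the displayed matrix gives
  det(λ I - A) = p(λ) = λ^3 + (2)λ^2 + (-19)λ + (-20).
Solving p(λ) = 0 yields eigenvalues ≈ -5, -1, 4. (A is shown rounded to 4 decimals, so these recover the underlying integer eigenvalues to within that precision.)
Verification: the trace of A = -2 equals the sum of eigenvalues -2, and det(A) ≈ 19.9999 matches the eigenvalue product 20.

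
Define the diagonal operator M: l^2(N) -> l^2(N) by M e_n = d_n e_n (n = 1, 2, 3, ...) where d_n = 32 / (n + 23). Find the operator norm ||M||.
||M|| = 4/3 (attained at n = 1)

For M diagonal, ||M|| = sup_n |d_n| = sup_n 32/(n + 23). This is positive and strictly decreasing in n, so the supremum is attained at n = 1: d_1 = 32/(1 + 23) = 4/3. Hence ||M|| = 4/3.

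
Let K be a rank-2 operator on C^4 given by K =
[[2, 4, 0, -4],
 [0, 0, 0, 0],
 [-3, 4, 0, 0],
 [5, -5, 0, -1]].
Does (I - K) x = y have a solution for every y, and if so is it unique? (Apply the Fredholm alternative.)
(I - K) is invertible (det(I - K) = 18 ≠ 0), so for every y in C^4 the equation (I - K) x = y has a unique solution.

K has rank 2 and factors as K = U V^T = u1 v1^T + u2 v2^T with u1 = (0, 0, 2, -3), v1 = (-1, 3, 0, -1), u2 = (2, 0, -1, 2), v2 = (1, 2, 0, -2) (multiplying out reproduces the displayed K). The nonzero eigenvalues of U V^T coincide with those of the 2 x 2 matrix G = V^T U = [[v1·u1, v1·u2], [v2·u1, v2·u2]] = [[3, -4], [6, -2]], and by the Sylvester determinant identity det(I_4 - U V^T) = det(I_2 - V^T U) = det([[-2, 4], [-6, 3]]) = (-2)(3) - (4)(-6) = 18. (Direct check: I - K =
[[-1, -4, 0, 4],
 [0, 1, 0, 0],
 [3, -4, 1, 0],
 [-5, 5, 0, 2]]
has determinant 18.) The finite-dimensional Fredholm alternative says: either (I - K) is invertible, or ker(I - K) ≠ {0} and then range(I - K) = ker((I - K)^*)^⊥, with dim ker(I - K) = dim ker((I - K)^*). Since det(I - K) ≠ 0, 1 is not an eigenvalue of K and ker(I - K) = {0}, so we are in the first case: for every y there is a unique x = (I - K)^(-1) y. (Explicitly, by the Woodbury identity, (I - U V^T)^(-1) = I + U (I_2 - G)^(-1) V^T.)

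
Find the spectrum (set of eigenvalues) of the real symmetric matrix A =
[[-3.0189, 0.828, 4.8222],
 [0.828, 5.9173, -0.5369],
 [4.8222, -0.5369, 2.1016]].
sigma(A) ≈ {-6, 5, 6}

A is real symmetric, so its spectrum consists of real eigenvalues. Expanding the characteristic polynomial of the displayed matrix gives
  det(λ I - A) = p(λ) = λ^3 + (-5)λ^2 + (-36)λ + (180).
Solving p(λ) = 0 yields eigenvalues ≈ -6, 5, 6. (A is shown rounded to 4 decimals, so these recover the underlying integer eigenvalues to within that precision.)
Verification: the trace of A = 5 equals the sum of eigenvalues 5, and det(A) ≈ -179.9991 matches the eigenvalue product -180.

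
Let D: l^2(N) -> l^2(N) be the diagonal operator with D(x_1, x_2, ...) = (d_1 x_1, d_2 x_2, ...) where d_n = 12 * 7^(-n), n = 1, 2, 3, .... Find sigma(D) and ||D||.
sigma(D) = {12 * 7^(-n) : n ≥ 1} ∪ {0}; ||D|| = 12/7

A bounded diagonal operator on l^2 with diagonal entries d_n has spectrum equal to the closure of {d_n : n ≥ 1}: every d_n is an eigenvalue (with eigenvector e_n), so {d_n} ⊂ sigma(D); the spectrum is closed, so its closure is too; and for lambda not in the closure, (D - lambda I) has bounded inverse (the diagonal entries 1/(d_n - lambda) are bounded). For our sequence d_n = 12 * 7^(-n), n = 1, 2, 3, ...:
  - {d_n} = {12 * 7^(-n) : n ≥ 1}; the only limit point is 0
  - closure = {12 * 7^(-n) : n ≥ 1} ∪ {0}
For the norm: a diagonal operator has ||D|| = sup_n |d_n|. Here d_n = 12 * 7^(-n) is positive and decreasing, so sup_n |d_n| = d_1 = 12/7. So ||D|| = 12/7.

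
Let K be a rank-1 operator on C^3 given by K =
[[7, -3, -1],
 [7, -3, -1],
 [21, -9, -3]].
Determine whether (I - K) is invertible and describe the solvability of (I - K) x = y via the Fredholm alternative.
(I - K) is singular (det(I - K) = 0, i.e. 1 ∈ sigma(K)). (I - K) x = y is solvable iff y ⊥ ker((I - K)^*) = span{(7, -3, -1)}, i.e. iff 7y_1 - 3y_2 - y_3 = 0. When solvable, the solutions are x = y + c·(1, 1, 3), c arbitrary (ker(I - K) = span{(1, 1, 3)}, dimension 1).

K has rank 1, so it is an outer product K = u v^T: every row of K is a multiple of one row vector. Reading off the entries, u = (1, 1, 3) and v = (7, -3, -1) (row i of K equals u_i·v^T). A rank-one matrix u v^T satisfies K u = u (v·u) and kills the (2)-dimensional subspace v^⊥, so its characteristic polynomial is lambda^2 (lambda - v·u) with v·u = tr K = 1. Hence the eigenvalues of I - K are 1 (multiplicity 2) and 1 - (1) = 0, so det(I - K) = 0. (Direct check: I - K =
[[-6, 3, 1],
 [-7, 4, 1],
 [-21, 9, 4]]
has determinant 0.) So 1 is an eigenvalue of K and (I - K) is not invertible. The finite-dimensional Fredholm alternative says: either (I - K) is invertible, or ker(I - K) ≠ {0} and then range(I - K) = ker((I - K)^*)^⊥, with dim ker(I - K) = dim ker((I - K)^*). We are in the second case, so we need both kernels. Kernel of I - K: (I - K) u = u - u (v·u) = u - u = 0, so ker(I - K) = span{u} = span{(1, 1, 3)} (it is exactly 1-dimensional because rank(I - K) = 2). Kernel of the adjoint: K is real, so (I - K)^* = I - K^T = I - v u^T, and (I - v u^T) v = v - v (u·v) = 0; hence ker((I - K)^*) = span{v} = span{(7, -3, -1)}. Therefore (I - K) x = y is solvable iff <y, v> = 0, i.e. iff 7y_1 - 3y_2 - y_3 = 0. When this holds, K y = u (v·y) = 0, so (I - K) y = y and x = y is a particular solution; the full solution set is the line x = y + c·u = y + c·(1, 1, 3), c ∈ C.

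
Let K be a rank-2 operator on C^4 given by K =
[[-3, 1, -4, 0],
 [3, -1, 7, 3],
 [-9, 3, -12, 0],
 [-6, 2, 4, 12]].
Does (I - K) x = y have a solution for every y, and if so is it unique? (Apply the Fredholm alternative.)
(I - K) is invertible (det(I - K) = -202 ≠ 0), so for every y in C^4 the equation (I - K) x = y has a unique solution.

K has rank 2 and factors as K = U V^T = u1 v1^T + u2 v2^T with u1 = (1, -1, 3, 2), v1 = (-3, 1, -1, 3), u2 = (-1, 2, -3, 2), v2 = (0, 0, 3, 3) (multiplying out reproduces the displayed K). The nonzero eigenvalues of U V^T coincide with those of the 2 x 2 matrix G = V^T U = [[v1·u1, v1·u2], [v2·u1, v2·u2]] = [[-1, 14], [15, -3]], and by the Sylvester determinant identity det(I_4 - U V^T) = det(I_2 - V^T U) = det([[2, -14], [-15, 4]]) = (2)(4) - (-14)(-15) = -202. (Direct check: I - K =
[[4, -1, 4, 0],
 [-3, 2, -7, -3],
 [9, -3, 13, 0],
 [6, -2, -4, -11]]
has determinant -202.) The finite-dimensional Fredholm alternative says: either (I - K) is invertible, or ker(I - K) ≠ {0} and then range(I - K) = ker((I - K)^*)^⊥, with dim ker(I - K) = dim ker((I - K)^*). Since det(I - K) ≠ 0, 1 is not an eigenvalue of K and ker(I - K) = {0}, so we are in the first case: for every y there is a unique x = (I - K)^(-1) y. (Explicitly, by the Woodbury identity, (I - U V^T)^(-1) = I + U (I_2 - G)^(-1) V^T.)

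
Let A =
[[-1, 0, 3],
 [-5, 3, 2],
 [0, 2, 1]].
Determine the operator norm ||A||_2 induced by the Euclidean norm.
||A||_2 ≈ 6.6098 (= sqrt(largest eigenvalue of A^T A))

||A||_2 = sigma_max(A) = sqrt(lambda_max(A^T A)). Form the symmetric matrix M = A^T A =
[[26, -15, -13],
 [-15, 13, 8],
 [-13, 8, 14]].
Its characteristic polynomial (trace, sum of principal 2x2 minors, determinant of M give the coefficients) is
  p(λ) = det(λ I - M) = λ^3 - 53λ^2 + 426λ - 841.
No integer candidate from the rational root theorem (±divisors of 841) is a root, so the roots are irrational. The cubic discriminant is Δ = 22397929 > 0, so there are three distinct real roots. p(3) = -13 and p(4) = 79 have opposite signs, so a root lies in (3, 4); Newton's method refines it to λ ≈ 3.0995. p(6) = 23 and p(7) = -113 have opposite signs, so a root lies in (6, 7); Newton's method refines it to λ ≈ 6.2104. p(43) = -1013 and p(44) = 479 have opposite signs, so a root lies in (43, 44); Newton's method refines it to λ ≈ 43.6901. Check (Vieta): the three roots sum to 53, matching tr M = 53.
So the eigenvalues of A^T A are ≈ 3.0995, 6.2104, 43.6901 (all ≥ 0, as they must be for A^T A). The largest is λ_max ≈ 43.6901, hence ||A||_2 = sqrt(λ_max) ≈ 6.6098.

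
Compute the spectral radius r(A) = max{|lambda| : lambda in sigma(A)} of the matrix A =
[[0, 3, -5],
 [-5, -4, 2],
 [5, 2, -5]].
r(A) ≈ 6.3525

The eigenvalues of A are the roots of its characteristic polynomial. With M = A (coefficients from the trace, the sum of principal 2x2 minors, and det A):
  p(λ) = det(λ I - M) = λ^3 + 9λ^2 + 56λ + 95.
No integer candidate from the rational root theorem (±divisors of 95) is a root, so the roots are irrational. The cubic discriminant is Δ = -107303 < 0, so there is one real root and a complex-conjugate pair. p(-3) = -19 and p(-2) = 11 have opposite signs, so a root lies in (-3, -2); Newton's method refines it to λ ≈ -2.3541. Dividing out (λ - (-2.3541)) leaves approximately λ^2 + 6.6459λ + 40.3548. For λ^2 + 6.6459λ + 40.3548 the discriminant is -117.2515. It is negative, so the remaining roots are the complex-conjugate pair λ ≈ -3.3229 ± 5.4141i. Their product equals the constant term, so |λ|^2 ≈ 40.3548 and |λ| ≈ 6.3525.
Thus the eigenvalues (to 4 decimals) are -2.3541 (modulus 2.3541); -3.3229 ± 5.4141i (modulus 6.3525). The spectral radius is the largest modulus: r(A) ≈ 6.3525. (Cross-check: r(A) ≤ ||A||_2 ≈ 10.5469; equality holds whenever A is normal, though it can also hold for some non-normal A.)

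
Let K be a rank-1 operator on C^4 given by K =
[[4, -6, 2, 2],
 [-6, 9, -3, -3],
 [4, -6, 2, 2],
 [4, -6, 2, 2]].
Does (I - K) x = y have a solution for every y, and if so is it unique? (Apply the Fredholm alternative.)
(I - K) is invertible (det(I - K) = -16 ≠ 0), so for every y in C^4 the equation (I - K) x = y has a unique solution.

K has rank 1, so it is an outer product K = u v^T: every row of K is a multiple of one row vector. Reading off the entries, u = (-2, 3, -2, -2) and v = (-2, 3, -1, -1) (row i of K equals u_i·v^T). A rank-one matrix u v^T satisfies K u = u (v·u) and kills the (3)-dimensional subspace v^⊥, so its characteristic polynomial is lambda^3 (lambda - v·u) with v·u = tr K = 17. Hence the eigenvalues of I - K are 1 (multiplicity 3) and 1 - (17) = -16, so det(I - K) = -16. (Direct check: I - K =
[[-3, 6, -2, -2],
 [6, -8, 3, 3],
 [-4, 6, -1, -2],
 [-4, 6, -2, -1]]
has determinant -16.) The finite-dimensional Fredholm alternative says: either (I - K) is invertible, or ker(I - K) ≠ {0} and then range(I - K) = ker((I - K)^*)^⊥, with dim ker(I - K) = dim ker((I - K)^*). Since det(I - K) ≠ 0, 1 is not an eigenvalue of K and ker(I - K) = {0}, so we are in the first case: for every y there is a unique x = (I - K)^(-1) y. Explicitly, by the Sherman–Morrison formula, (I - u v^T)^(-1) = I + u v^T/(1 - v·u), i.e. (I - K)^(-1) = I + K/(-16).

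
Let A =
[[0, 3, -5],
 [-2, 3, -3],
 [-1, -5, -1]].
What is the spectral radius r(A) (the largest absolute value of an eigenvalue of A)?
r(A) ≈ 4.6084

The eigenvalues of A are the roots of its characteristic polynomial. With M = A (coefficients from the trace, the sum of principal 2x2 minors, and det A):
  p(λ) = det(λ I - M) = λ^3 - 2λ^2 - 17λ + 62.
No integer candidate from the rational root theorem (±divisors of 62) is a root, so the roots are irrational. The cubic discriminant is Δ = -43052 < 0, so there is one real root and a complex-conjugate pair. p(-5) = -28 and p(-4) = 34 have opposite signs, so a root lies in (-5, -4); Newton's method refines it to λ ≈ -4.6084. Dividing out (λ - (-4.6084)) leaves approximately λ^2 - 6.6084λ + 13.4538. For λ^2 - 6.6084λ + 13.4538 the discriminant is -10.1446. It is negative, so the remaining roots are the complex-conjugate pair λ ≈ 3.3042 ± 1.5925i. Their product equals the constant term, so |λ|^2 ≈ 13.4538 and |λ| ≈ 3.6679.
Thus the eigenvalues (to 4 decimals) are -4.6084 (modulus 4.6084); 3.3042 ± 1.5925i (modulus 3.6679). The spectral radius is the largest modulus: r(A) ≈ 4.6084. (Cross-check: r(A) ≤ ||A||_2 ≈ 7.676; equality holds whenever A is normal, though it can also hold for some non-normal A.)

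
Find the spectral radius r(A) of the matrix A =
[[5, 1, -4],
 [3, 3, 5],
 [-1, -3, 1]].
r(A) ≈ 6.734

The eigenvalues of A are the roots of its characteristic polynomial. With M = A (coefficients from the trace, the sum of principal 2x2 minors, and det A):
  p(λ) = det(λ I - M) = λ^3 - 9λ^2 + 31λ - 106.
No integer candidate from the rational root theorem (±divisors of 106) is a root, so the roots are irrational. The cubic discriminant is Δ = -121459 < 0, so there is one real root and a complex-conjugate pair. p(6) = -28 and p(7) = 13 have opposite signs, so a root lies in (6, 7); Newton's method refines it to λ ≈ 6.734. Dividing out (λ - (6.734)) leaves approximately λ^2 - 2.266λ + 15.7409. For λ^2 - 2.266λ + 15.7409 the discriminant is -57.8291. It is negative, so the remaining roots are the complex-conjugate pair λ ≈ 1.133 ± 3.8023i. Their product equals the constant term, so |λ|^2 ≈ 15.7409 and |λ| ≈ 3.9675.
Thus the eigenvalues (to 4 decimals) are 6.734 (modulus 6.734); 1.133 ± 3.8023i (modulus 3.9675). The spectral radius is the largest modulus: r(A) ≈ 6.734. (Cross-check: r(A) ≤ ||A||_2 ≈ 6.7954; equality holds whenever A is normal, though it can also hold for some non-normal A.)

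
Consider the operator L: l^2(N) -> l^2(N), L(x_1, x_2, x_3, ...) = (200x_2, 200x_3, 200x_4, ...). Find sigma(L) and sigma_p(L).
sigma(L) = closed disk {z in C : |z| ≤ 200}; sigma_p(L) = open disk {z in C : |z| < 200}

Note L = 200·V where V is the unit left shift (V x)_k = x_{k+1}; so sigma(L) = 200·sigma(V) and ||L|| = 200||V||. ||L x||^2 = 40000sum_{k≥2} |x_k|^2 ≤ 40000||x||^2, with equality on {x : x_1 = 0}, so ||L|| = 200. For any lambda with |lambda| < 200, set r = lambda/200 (|r| < 1); the vector x = (1, r, r^2, ...) is in l^2 and satisfies L x = 200(r, r^2, ...) = lambda x, so lambda is an eigenvalue. On the boundary |lambda| = 200 the geometric series diverges, so no l^2 eigenvector exists, but these lambda lie in the approximate point spectrum. Hence sigma(L) is the closed disk of radius 200 and sigma_p(L) is the open disk.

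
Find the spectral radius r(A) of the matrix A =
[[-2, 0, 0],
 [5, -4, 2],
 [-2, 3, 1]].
r(A) = 5

The eigenvalues of A are the roots of its characteristic polynomial. With M = A (coefficients from the trace, the sum of principal 2x2 minors, and det A):
  p(λ) = det(λ I - M) = λ^3 + 5λ^2 - 4λ - 20.
By the rational root theorem any rational root is an integer divisor of 20. Testing λ = -5: p(-5) = -125 + 125 + 20 - 20 = 0, so λ = -5 is a root. Dividing out (λ + 5) leaves p(λ) = (λ + 5)(λ^2 - 4). For λ^2 - 4 the discriminant is 16. It is a perfect square (4^2), so the roots are rational: λ = (0 ± 4)/2 = 2, -2.
Thus the eigenvalues (to 4 decimals) are 2 (modulus 2); -2 (modulus 2); -5 (modulus 5). The spectral radius is the largest modulus: r(A) = 5. (Cross-check: r(A) ≤ ||A||_2 ≈ 7.5486; equality holds whenever A is normal, though it can also hold for some non-normal A.)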